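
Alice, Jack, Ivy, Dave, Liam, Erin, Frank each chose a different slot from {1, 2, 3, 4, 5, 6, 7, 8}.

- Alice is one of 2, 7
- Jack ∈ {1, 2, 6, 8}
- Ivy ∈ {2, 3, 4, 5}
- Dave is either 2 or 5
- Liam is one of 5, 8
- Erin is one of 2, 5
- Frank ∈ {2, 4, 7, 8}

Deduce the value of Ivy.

3

The 2 variables Dave and Erin are confined to {2, 5}, which locks those values in; drop them from Alice, Jack, Ivy, Liam, Frank.
Alice has just one choice, so Alice = 7. Eliminate 7 elsewhere: Frank.
That leaves Liam = 8. Eliminate 8 elsewhere: Jack, Frank.
Frank has just one choice, so Frank = 4. So Ivy can't be 4.
So Ivy = 3.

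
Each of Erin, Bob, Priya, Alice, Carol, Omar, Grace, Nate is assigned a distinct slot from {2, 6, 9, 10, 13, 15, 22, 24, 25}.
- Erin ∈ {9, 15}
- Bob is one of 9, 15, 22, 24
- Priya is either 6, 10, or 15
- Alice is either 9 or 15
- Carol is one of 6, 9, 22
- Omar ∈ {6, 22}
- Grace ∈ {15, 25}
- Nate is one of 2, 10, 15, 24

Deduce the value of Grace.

Among the 8 variables, 2 fits only Nate (and all 8 values in {2, 6, 9, 10, 15, 22, 24, 25} must be used), so Nate = 2.
Among the 7 still-open variables, 10 fits only Priya (and all 7 values in {6, 9, 10, 15, 22, 24, 25} must be used), so Priya = 10.
The 6 still-open variables together cover exactly {6, 9, 15, 22, 24, 25} — 6 values for 6 variables — and 24 appears only in Bob's list, so Bob = 24.
Among the 5 still-open variables, 25 fits only Grace (and all 5 values in {6, 9, 15, 22, 25} must be used), so Grace = 25.

25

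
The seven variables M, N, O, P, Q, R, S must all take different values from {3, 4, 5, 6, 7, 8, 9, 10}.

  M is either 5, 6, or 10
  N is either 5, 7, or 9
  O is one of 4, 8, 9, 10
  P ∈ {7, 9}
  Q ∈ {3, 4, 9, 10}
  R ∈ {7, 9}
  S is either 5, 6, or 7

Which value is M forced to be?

10

The 2 variables P and R are confined to {7, 9}, which locks those values in; drop them from N, O, Q, S.
N must be 5 (only option left). So M, S can't be 5.
S must be 6 (only option left). Strike 6 from M.
So M = 10.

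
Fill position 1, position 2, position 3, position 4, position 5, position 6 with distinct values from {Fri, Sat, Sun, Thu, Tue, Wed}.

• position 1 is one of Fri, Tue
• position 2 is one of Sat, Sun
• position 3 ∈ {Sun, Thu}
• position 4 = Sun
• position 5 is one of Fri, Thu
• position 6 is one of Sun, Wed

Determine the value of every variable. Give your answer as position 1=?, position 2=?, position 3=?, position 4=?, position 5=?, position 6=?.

position 1=Tue, position 2=Sat, position 3=Thu, position 4=Sun, position 5=Fri, position 6=Wed

position 4 must be Sun (only option left). So position 2, position 3, position 6 can't be Sun.
position 6's domain is down to {Wed}, so position 6 = Wed.
position 2 must be Sat (only option left).
position 3's domain is down to {Thu}, so position 3 = Thu. So position 5 can't be Thu.
position 5 must be Fri (only option left). Strike Fri from position 1.
That leaves position 1 = Tue.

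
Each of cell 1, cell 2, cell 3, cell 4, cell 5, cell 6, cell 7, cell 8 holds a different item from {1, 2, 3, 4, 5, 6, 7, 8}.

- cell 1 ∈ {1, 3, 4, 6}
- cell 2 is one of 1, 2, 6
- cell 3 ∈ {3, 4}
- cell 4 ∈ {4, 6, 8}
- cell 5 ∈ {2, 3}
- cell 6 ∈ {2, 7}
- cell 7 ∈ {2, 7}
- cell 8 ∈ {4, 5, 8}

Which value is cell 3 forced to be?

The 8 variables together cover exactly {1, 2, 3, 4, 5, 6, 7, 8} — 8 values for 8 variables — and 5 appears only in cell 8's list, so cell 8 = 5.
Among the 7 still-open variables, 8 fits only cell 4 (and all 7 values in {1, 2, 3, 4, 6, 7, 8} must be used), so cell 4 = 8.
cell 6 and cell 7 share exactly the 2 values {2, 7}; by pigeonhole those values go to them, so strike 2, 7 from cell 2, cell 5.
cell 5 must be 3 (only option left). So cell 1, cell 3 can't be 3.
So cell 3 = 4.

4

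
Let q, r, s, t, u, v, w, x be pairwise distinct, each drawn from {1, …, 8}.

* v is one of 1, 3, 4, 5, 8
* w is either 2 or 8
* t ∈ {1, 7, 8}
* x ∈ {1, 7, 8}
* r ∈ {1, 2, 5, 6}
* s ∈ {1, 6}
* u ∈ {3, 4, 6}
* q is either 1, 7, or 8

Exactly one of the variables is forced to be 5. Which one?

r

q, t, x share exactly the 3 values {1, 7, 8}; by pigeonhole those values go to them, so strike 1, 7, 8 from r, s, v, w.
s's domain is down to {6}, so s = 6. Remove 6 from r, u.
w must be 2 (only option left). Remove 2 from r.
So 5 goes to r.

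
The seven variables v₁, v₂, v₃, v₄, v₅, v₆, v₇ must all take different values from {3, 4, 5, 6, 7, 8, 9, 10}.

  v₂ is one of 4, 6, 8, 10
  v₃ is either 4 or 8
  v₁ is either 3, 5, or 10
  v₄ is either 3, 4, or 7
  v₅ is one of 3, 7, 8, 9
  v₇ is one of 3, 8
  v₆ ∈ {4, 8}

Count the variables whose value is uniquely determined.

3

v₃ and v₆ share exactly the 2 values {4, 8}; by pigeonhole those values go to them, so strike 4, 8 from v₂, v₄, v₅, v₇.
That leaves v₇ = 3. Eliminate 3 elsewhere: v₁, v₄, v₅.
That leaves v₄ = 7. Eliminate 7 elsewhere: v₅.
v₅ must be 9 (only option left).
Determined: v₄=7, v₅=9, v₇=3. The other variables each still have more than one consistent value. That makes 3.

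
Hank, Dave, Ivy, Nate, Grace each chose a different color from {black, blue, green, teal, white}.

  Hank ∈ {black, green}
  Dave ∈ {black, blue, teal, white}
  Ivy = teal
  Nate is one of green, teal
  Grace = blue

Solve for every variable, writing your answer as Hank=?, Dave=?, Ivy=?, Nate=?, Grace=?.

Ivy must be teal (only option left). Remove teal from Dave, Nate.
Nate's domain is down to {green}, so Nate = green. Eliminate green elsewhere: Hank.
That leaves Grace = blue. Eliminate blue elsewhere: Dave.
Hank must be black (only option left). Remove black from Dave.
Dave must be white (only option left).

Hank=black, Dave=white, Ivy=teal, Nate=green, Grace=blue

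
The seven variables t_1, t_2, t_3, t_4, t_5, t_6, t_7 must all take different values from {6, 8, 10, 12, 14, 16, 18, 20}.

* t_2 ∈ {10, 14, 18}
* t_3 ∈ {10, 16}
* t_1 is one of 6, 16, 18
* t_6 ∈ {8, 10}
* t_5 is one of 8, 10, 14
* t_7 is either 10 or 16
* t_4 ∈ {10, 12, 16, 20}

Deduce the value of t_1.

6

t_3 and t_7 share exactly the 2 values {10, 16}; by pigeonhole those values go to them, so strike 10, 16 from t_1, t_2, t_4, t_5, t_6.
t_6 must be 8 (only option left). Eliminate 8 elsewhere: t_5.
t_5 must be 14 (only option left). Eliminate 14 elsewhere: t_2.
t_2's domain is down to {18}, so t_2 = 18. Strike 18 from t_1.
So t_1 = 6.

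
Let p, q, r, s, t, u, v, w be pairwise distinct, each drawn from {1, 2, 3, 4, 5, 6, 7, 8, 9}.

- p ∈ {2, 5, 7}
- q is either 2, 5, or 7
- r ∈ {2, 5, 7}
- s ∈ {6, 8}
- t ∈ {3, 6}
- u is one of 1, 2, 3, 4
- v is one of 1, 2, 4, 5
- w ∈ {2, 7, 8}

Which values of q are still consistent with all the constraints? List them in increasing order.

p, q, r between them cover only {2, 5, 7} — a naked triple. Remove those values from u, v, w.
w has just one choice, so w = 8. So s can't be 8.
s must be 6 (only option left). Strike 6 from t.
t has just one choice, so t = 3. Strike 3 from u.
No further eliminations apply; q can still be any of 2, 5, 7.

2, 5, 7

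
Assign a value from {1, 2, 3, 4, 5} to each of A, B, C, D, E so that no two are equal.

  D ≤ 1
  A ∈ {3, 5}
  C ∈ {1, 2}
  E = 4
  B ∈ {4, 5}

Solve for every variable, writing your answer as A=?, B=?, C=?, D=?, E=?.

D must be 1 (only option left). Eliminate 1 elsewhere: C.
E must be 4 (only option left). Strike 4 from B.
B's domain is down to {5}, so B = 5. Eliminate 5 elsewhere: A.
That leaves C = 2.
A has just one choice, so A = 3.

A=3, B=5, C=2, D=1, E=4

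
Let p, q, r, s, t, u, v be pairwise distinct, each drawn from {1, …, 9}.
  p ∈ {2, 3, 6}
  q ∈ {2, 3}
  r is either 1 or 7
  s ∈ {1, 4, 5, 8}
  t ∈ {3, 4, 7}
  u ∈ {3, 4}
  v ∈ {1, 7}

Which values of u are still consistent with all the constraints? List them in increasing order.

3, 4

r and v between them cover only {1, 7} — a naked pair. Remove those values from s, t.
t and u share exactly the 2 values {3, 4}; by pigeonhole those values go to them, so strike 3, 4 from p, q, s.
q must be 2 (only option left). Strike 2 from p.
p must be 6 (only option left).
No further eliminations apply; u can still be any of 3, 4.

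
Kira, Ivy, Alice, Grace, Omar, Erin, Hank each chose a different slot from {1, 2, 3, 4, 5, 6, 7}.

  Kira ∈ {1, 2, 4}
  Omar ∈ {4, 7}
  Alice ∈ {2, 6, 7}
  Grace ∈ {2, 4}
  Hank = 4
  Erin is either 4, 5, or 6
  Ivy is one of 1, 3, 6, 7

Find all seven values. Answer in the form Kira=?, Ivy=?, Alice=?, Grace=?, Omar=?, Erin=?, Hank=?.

Kira=1, Ivy=3, Alice=6, Grace=2, Omar=7, Erin=5, Hank=4

Hank has just one choice, so Hank = 4. Eliminate 4 elsewhere: Kira, Grace, Omar, Erin.
That leaves Grace = 2. Eliminate 2 elsewhere: Kira, Alice.
That leaves Omar = 7. Strike 7 from Ivy, Alice.
That leaves Kira = 1. Strike 1 from Ivy.
Alice has just one choice, so Alice = 6. Remove 6 from Ivy, Erin.
Erin must be 5 (only option left).
Ivy has just one choice, so Ivy = 3.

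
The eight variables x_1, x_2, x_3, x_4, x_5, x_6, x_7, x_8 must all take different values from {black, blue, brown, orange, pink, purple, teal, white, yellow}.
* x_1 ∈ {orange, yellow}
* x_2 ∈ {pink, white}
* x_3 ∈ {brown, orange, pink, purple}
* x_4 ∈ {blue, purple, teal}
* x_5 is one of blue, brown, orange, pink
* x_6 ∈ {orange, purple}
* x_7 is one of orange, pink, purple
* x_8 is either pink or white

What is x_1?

yellow

The 8 variables draw from only 8 values {blue, brown, orange, pink, purple, teal, white, yellow}, so each is used; only x_4 can be teal, hence x_4 = teal.
Among the 7 still-open variables, blue fits only x_5 (and all 7 values in {blue, brown, orange, pink, purple, white, yellow} must be used), so x_5 = blue.
Among the 6 still-open variables, brown fits only x_3 (and all 6 values in {brown, orange, pink, purple, white, yellow} must be used), so x_3 = brown.
The 5 still-open variables together cover exactly {orange, pink, purple, white, yellow} — 5 values for 5 variables — and yellow appears only in x_1's list, so x_1 = yellow.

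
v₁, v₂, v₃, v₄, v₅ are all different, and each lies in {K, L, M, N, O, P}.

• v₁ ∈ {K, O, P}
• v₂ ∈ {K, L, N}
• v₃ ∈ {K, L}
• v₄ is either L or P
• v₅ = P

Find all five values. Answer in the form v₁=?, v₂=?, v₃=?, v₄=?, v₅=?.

v₁=O, v₂=N, v₃=K, v₄=L, v₅=P

v₅ must be P (only option left). Eliminate P elsewhere: v₁, v₄.
That leaves v₄ = L. Strike L from v₂, v₃.
v₃'s domain is down to {K}, so v₃ = K. So v₁, v₂ can't be K.
v₁'s domain is down to {O}, so v₁ = O.
That leaves v₂ = N.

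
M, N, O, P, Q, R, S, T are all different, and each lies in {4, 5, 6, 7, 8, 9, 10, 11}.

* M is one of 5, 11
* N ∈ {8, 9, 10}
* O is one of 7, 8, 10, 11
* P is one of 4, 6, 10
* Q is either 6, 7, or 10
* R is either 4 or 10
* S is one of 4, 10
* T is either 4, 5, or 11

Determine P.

6

Among the 8 variables, 9 fits only N (and all 8 values in {4, 5, 6, 7, 8, 9, 10, 11} must be used), so N = 9.
Among the 7 still-open variables, 8 fits only O (and all 7 values in {4, 5, 6, 7, 8, 10, 11} must be used), so O = 8.
Among the 6 still-open variables, 7 fits only Q (and all 6 values in {4, 5, 6, 7, 10, 11} must be used), so Q = 7.
The 5 still-open variables together cover exactly {4, 5, 6, 10, 11} — 5 values for 5 variables — and 6 appears only in P's list, so P = 6.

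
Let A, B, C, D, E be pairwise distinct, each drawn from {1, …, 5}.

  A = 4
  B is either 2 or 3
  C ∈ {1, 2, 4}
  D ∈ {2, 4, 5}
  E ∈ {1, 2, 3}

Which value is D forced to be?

A has just one choice, so A = 4. Remove 4 from C, D.
Among the 4 still-open variables, 5 fits only D (and all 4 values in {1, 2, 3, 5} must be used), so D = 5.

5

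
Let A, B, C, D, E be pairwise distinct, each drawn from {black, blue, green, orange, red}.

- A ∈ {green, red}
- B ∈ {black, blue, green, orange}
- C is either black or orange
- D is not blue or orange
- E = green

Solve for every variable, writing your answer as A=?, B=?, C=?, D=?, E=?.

E must be green (only option left). Remove green from A, B, D.
A's domain is down to {red}, so A = red. Eliminate red elsewhere: D.
D's domain is down to {black}, so D = black. So B, C can't be black.
C's domain is down to {orange}, so C = orange. Strike orange from B.
That leaves B = blue.

A=red, B=blue, C=orange, D=black, E=green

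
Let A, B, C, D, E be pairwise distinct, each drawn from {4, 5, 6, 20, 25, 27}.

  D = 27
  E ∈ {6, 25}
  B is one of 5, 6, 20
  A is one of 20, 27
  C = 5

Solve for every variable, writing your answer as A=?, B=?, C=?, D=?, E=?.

C's domain is down to {5}, so C = 5. Eliminate 5 elsewhere: B.
D's domain is down to {27}, so D = 27. Eliminate 27 elsewhere: A.
A must be 20 (only option left). So B can't be 20.
B has just one choice, so B = 6. Strike 6 from E.
E has just one choice, so E = 25.

A=20, B=6, C=5, D=27, E=25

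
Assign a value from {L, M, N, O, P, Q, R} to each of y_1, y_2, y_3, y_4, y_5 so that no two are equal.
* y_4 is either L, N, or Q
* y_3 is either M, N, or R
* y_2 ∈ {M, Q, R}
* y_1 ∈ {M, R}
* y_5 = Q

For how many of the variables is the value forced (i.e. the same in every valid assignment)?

y_5 has just one choice, so y_5 = Q. So y_2, y_4 can't be Q.
The 4 still-open variables together cover exactly {L, M, N, R} — 4 values for 4 variables — and L appears only in y_4's list, so y_4 = L.
The 3 still-open variables draw from only 3 values {M, N, R}, so each is used; only y_3 can be N, hence y_3 = N.
Determined: y_3=N, y_4=L, y_5=Q. The other variables each still have more than one consistent value. That makes 3.

3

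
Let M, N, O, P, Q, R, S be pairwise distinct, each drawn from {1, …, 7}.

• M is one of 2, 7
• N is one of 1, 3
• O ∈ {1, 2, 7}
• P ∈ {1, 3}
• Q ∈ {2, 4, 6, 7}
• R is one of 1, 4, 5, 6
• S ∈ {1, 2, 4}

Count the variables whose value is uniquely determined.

The 7 variables draw from only 7 values {1, 2, 3, 4, 5, 6, 7}, so each is used; only R can be 5, hence R = 5.
The 6 still-open variables together cover exactly {1, 2, 3, 4, 6, 7} — 6 values for 6 variables — and 6 appears only in Q's list, so Q = 6.
Among the 5 still-open variables, 4 fits only S (and all 5 values in {1, 2, 3, 4, 7} must be used), so S = 4.
The 2 variables N and P are confined to {1, 3}, which locks those values in; drop them from O.
Determined: Q=6, R=5, S=4. The other variables each still have more than one consistent value. That makes 3.

3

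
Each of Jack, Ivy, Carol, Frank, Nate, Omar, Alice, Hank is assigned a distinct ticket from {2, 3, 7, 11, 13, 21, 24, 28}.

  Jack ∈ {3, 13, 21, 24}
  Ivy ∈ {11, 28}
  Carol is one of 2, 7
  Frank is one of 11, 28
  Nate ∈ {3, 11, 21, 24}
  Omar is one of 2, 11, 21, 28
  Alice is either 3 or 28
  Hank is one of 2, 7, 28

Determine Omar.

The 8 variables together cover exactly {2, 3, 7, 11, 13, 21, 24, 28} — 8 values for 8 variables — and 13 appears only in Jack's list, so Jack = 13.
The 7 still-open variables draw from only 7 values {2, 3, 7, 11, 21, 24, 28}, so each is used; only Nate can be 24, hence Nate = 24.
The 6 still-open variables together cover exactly {2, 3, 7, 11, 21, 28} — 6 values for 6 variables — and 3 appears only in Alice's list, so Alice = 3.
Among the 5 still-open variables, 21 fits only Omar (and all 5 values in {2, 7, 11, 21, 28} must be used), so Omar = 21.

21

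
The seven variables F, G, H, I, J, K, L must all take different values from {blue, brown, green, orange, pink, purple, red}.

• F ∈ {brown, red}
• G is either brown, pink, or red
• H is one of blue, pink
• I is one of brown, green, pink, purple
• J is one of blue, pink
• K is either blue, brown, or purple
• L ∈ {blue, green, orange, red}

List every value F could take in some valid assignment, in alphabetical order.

The 7 variables draw from only 7 values {blue, brown, green, orange, pink, purple, red}, so each is used; only L can be orange, hence L = orange.
The 6 still-open variables draw from only 6 values {blue, brown, green, pink, purple, red}, so each is used; only I can be green, hence I = green.
The 5 still-open variables together cover exactly {blue, brown, pink, purple, red} — 5 values for 5 variables — and purple appears only in K's list, so K = purple.
H and J between them cover only {blue, pink} — a naked pair. Remove those values from G.
No further eliminations apply; F can still be any of brown, red.

brown, red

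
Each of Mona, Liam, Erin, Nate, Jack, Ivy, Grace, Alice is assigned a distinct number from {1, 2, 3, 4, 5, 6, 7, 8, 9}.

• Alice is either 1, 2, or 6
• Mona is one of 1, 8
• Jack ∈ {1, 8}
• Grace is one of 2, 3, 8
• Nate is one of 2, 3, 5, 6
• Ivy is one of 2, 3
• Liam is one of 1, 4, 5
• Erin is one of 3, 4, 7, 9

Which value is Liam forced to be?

Mona and Jack share exactly the 2 values {1, 8}; by pigeonhole those values go to them, so strike 1, 8 from Liam, Grace, Alice.
Ivy and Grace share exactly the 2 values {2, 3}; by pigeonhole those values go to them, so strike 2, 3 from Erin, Nate, Alice.
Alice must be 6 (only option left). Eliminate 6 elsewhere: Nate.
Nate must be 5 (only option left). Remove 5 from Liam.
So Liam = 4.

4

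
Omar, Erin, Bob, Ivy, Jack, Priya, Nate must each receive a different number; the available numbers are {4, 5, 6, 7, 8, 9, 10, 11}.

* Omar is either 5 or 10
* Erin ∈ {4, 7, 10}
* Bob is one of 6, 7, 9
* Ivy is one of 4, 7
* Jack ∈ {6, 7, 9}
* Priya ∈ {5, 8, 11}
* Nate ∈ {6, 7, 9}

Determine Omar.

Bob, Jack, Nate between them cover only {6, 7, 9} — a naked triple. Remove those values from Erin, Ivy.
That leaves Ivy = 4. Strike 4 from Erin.
That leaves Erin = 10. So Omar can't be 10.
So Omar = 5.

5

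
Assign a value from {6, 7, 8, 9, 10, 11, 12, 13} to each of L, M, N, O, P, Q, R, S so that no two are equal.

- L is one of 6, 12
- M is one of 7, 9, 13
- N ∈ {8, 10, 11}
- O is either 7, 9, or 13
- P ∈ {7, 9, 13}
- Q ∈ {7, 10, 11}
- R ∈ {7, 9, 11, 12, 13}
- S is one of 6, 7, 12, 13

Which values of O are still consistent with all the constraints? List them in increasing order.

7, 9, 13

The 8 variables draw from only 8 values {6, 7, 8, 9, 10, 11, 12, 13}, so each is used; only N can be 8, hence N = 8.
Among the 7 still-open variables, 10 fits only Q (and all 7 values in {6, 7, 9, 10, 11, 12, 13} must be used), so Q = 10.
The 6 still-open variables together cover exactly {6, 7, 9, 11, 12, 13} — 6 values for 6 variables — and 11 appears only in R's list, so R = 11.
M, O, P share exactly the 3 values {7, 9, 13}; by pigeonhole those values go to them, so strike 7, 9, 13 from S.
No further eliminations apply; O can still be any of 7, 9, 13.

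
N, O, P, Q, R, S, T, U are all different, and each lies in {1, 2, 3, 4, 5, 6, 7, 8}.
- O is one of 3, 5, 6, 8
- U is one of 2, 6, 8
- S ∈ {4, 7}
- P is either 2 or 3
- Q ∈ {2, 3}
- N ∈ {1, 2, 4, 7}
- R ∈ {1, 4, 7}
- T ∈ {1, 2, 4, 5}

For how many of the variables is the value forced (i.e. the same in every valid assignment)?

1

The 2 variables P and Q are confined to {2, 3}, which locks those values in; drop them from N, O, T, U.
N, R, S between them cover only {1, 4, 7} — a naked triple. Remove those values from T.
T's domain is down to {5}, so T = 5. Remove 5 from O.
Determined: T=5. The other variables each still have more than one consistent value. That makes 1.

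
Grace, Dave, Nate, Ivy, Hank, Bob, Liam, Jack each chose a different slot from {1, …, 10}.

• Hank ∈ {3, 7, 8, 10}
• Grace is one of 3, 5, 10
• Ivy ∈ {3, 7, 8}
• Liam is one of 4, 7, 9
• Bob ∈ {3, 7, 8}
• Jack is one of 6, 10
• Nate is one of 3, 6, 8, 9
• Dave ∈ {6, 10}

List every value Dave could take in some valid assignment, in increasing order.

Among the 8 variables, 4 fits only Liam (and all 8 values in {3, 4, 5, 6, 7, 8, 9, 10} must be used), so Liam = 4.
Among the 7 still-open variables, 5 fits only Grace (and all 7 values in {3, 5, 6, 7, 8, 9, 10} must be used), so Grace = 5.
The 6 still-open variables together cover exactly {3, 6, 7, 8, 9, 10} — 6 values for 6 variables — and 9 appears only in Nate's list, so Nate = 9.
Dave and Jack between them cover only {6, 10} — a naked pair. Remove those values from Hank.
No further eliminations apply; Dave can still be any of 6, 10.

6, 10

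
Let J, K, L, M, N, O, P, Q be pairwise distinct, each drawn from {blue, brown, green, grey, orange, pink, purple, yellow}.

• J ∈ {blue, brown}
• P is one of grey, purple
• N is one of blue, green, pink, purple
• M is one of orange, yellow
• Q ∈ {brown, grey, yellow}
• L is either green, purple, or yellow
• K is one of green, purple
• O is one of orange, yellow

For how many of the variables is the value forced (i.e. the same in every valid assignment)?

The 8 variables together cover exactly {blue, brown, green, grey, orange, pink, purple, yellow} — 8 values for 8 variables — and pink appears only in N's list, so N = pink.
The 7 still-open variables draw from only 7 values {blue, brown, green, grey, orange, purple, yellow}, so each is used; only J can be blue, hence J = blue.
The 6 still-open variables draw from only 6 values {brown, green, grey, orange, purple, yellow}, so each is used; only Q can be brown, hence Q = brown.
Among the 5 still-open variables, grey fits only P (and all 5 values in {green, grey, orange, purple, yellow} must be used), so P = grey.
M and O share exactly the 2 values {orange, yellow}; by pigeonhole those values go to them, so strike orange, yellow from L.
Determined: J=blue, N=pink, P=grey, Q=brown. The other variables each still have more than one consistent value. That makes 4.

4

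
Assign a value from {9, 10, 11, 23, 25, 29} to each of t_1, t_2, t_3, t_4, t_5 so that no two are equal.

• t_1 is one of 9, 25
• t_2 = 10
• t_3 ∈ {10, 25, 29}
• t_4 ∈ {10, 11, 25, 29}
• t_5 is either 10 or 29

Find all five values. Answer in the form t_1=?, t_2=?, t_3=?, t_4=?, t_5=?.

t_1=9, t_2=10, t_3=25, t_4=11, t_5=29

t_2's domain is down to {10}, so t_2 = 10. Strike 10 from t_3, t_4, t_5.
t_5 has just one choice, so t_5 = 29. So t_3, t_4 can't be 29.
t_3 has just one choice, so t_3 = 25. Strike 25 from t_1, t_4.
t_4 has just one choice, so t_4 = 11.
t_1's domain is down to {9}, so t_1 = 9.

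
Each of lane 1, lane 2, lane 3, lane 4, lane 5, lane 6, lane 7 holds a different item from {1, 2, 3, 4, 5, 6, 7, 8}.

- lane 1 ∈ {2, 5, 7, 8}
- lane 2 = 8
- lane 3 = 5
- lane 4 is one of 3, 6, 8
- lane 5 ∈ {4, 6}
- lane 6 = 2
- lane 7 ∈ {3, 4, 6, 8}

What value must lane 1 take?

7

lane 2's domain is down to {8}, so lane 2 = 8. Strike 8 from lane 1, lane 4, lane 7.
lane 3's domain is down to {5}, so lane 3 = 5. Eliminate 5 elsewhere: lane 1.
lane 6's domain is down to {2}, so lane 6 = 2. Strike 2 from lane 1.
So lane 1 = 7.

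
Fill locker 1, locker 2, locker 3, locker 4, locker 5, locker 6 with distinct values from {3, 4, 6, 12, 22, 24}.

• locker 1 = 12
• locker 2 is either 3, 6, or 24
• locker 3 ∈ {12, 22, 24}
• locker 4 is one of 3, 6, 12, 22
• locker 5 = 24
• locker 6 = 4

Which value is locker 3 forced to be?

22

locker 1's domain is down to {12}, so locker 1 = 12. Strike 12 from locker 3, locker 4.
locker 5's domain is down to {24}, so locker 5 = 24. So locker 2, locker 3 can't be 24.
So locker 3 = 22.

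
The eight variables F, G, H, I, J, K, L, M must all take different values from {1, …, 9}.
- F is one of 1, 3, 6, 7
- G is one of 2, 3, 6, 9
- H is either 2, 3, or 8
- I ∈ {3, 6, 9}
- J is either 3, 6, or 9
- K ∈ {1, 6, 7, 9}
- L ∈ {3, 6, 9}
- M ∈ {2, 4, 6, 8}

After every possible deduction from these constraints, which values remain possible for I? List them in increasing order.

Among the 8 variables, 4 fits only M (and all 8 values in {1, 2, 3, 4, 6, 7, 8, 9} must be used), so M = 4.
Among the 7 still-open variables, 8 fits only H (and all 7 values in {1, 2, 3, 6, 7, 8, 9} must be used), so H = 8.
The 6 still-open variables draw from only 6 values {1, 2, 3, 6, 7, 9}, so each is used; only G can be 2, hence G = 2.
I, J, L between them cover only {3, 6, 9} — a naked triple. Remove those values from F, K.
No further eliminations apply; I can still be any of 3, 6, 9.

3, 6, 9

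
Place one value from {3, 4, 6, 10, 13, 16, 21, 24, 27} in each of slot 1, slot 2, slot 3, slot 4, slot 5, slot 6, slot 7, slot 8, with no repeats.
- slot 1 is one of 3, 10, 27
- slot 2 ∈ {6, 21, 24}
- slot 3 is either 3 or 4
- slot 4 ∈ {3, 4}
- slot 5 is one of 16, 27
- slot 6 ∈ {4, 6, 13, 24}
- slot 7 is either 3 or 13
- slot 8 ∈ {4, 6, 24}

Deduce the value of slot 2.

The 2 variables slot 3 and slot 4 are confined to {3, 4}, which locks those values in; drop them from slot 1, slot 6, slot 7, slot 8.
slot 7's domain is down to {13}, so slot 7 = 13. So slot 6 can't be 13.
The 2 variables slot 6 and slot 8 are confined to {6, 24}, which locks those values in; drop them from slot 2.
So slot 2 = 21.

21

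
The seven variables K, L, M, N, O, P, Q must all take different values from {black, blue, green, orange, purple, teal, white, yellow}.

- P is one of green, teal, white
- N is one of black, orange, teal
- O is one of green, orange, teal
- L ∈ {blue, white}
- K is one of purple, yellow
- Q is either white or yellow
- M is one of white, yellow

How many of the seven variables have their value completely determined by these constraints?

2

M and Q between them cover only {white, yellow} — a naked pair. Remove those values from K, L, P.
K must be purple (only option left).
L must be blue (only option left).
Determined: K=purple, L=blue. The other variables each still have more than one consistent value. That makes 2.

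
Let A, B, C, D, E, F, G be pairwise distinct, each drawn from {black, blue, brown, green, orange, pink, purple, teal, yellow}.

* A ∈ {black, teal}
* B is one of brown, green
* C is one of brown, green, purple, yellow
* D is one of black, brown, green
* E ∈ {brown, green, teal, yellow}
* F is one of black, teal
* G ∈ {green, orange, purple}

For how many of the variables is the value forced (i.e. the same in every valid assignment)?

3

The 7 variables draw from only 7 values {black, brown, green, orange, purple, teal, yellow}, so each is used; only G can be orange, hence G = orange.
Among the 6 still-open variables, purple fits only C (and all 6 values in {black, brown, green, purple, teal, yellow} must be used), so C = purple.
The 5 still-open variables draw from only 5 values {black, brown, green, teal, yellow}, so each is used; only E can be yellow, hence E = yellow.
A and F share exactly the 2 values {black, teal}; by pigeonhole those values go to them, so strike black, teal from D.
Determined: C=purple, E=yellow, G=orange. The other variables each still have more than one consistent value. That makes 3.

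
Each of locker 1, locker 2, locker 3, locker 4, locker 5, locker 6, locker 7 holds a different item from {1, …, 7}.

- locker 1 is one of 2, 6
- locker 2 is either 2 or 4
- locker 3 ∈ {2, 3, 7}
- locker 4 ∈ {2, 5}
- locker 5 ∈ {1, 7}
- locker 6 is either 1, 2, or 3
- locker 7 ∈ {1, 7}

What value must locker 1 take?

The 7 variables draw from only 7 values {1, 2, 3, 4, 5, 6, 7}, so each is used; only locker 2 can be 4, hence locker 2 = 4.
Among the 6 still-open variables, 5 fits only locker 4 (and all 6 values in {1, 2, 3, 5, 6, 7} must be used), so locker 4 = 5.
The 5 still-open variables draw from only 5 values {1, 2, 3, 6, 7}, so each is used; only locker 1 can be 6, hence locker 1 = 6.

6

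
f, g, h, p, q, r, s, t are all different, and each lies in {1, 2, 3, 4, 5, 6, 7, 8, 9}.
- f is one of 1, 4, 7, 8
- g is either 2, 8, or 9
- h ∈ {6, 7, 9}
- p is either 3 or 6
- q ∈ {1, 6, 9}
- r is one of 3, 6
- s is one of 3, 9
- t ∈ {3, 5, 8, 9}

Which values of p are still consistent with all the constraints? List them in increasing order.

3, 6

The 2 variables p and r are confined to {3, 6}, which locks those values in; drop them from h, q, s, t.
s must be 9 (only option left). Eliminate 9 elsewhere: g, h, q, t.
That leaves h = 7. Strike 7 from f.
q has just one choice, so q = 1. Remove 1 from f.
No further eliminations apply; p can still be any of 3, 6.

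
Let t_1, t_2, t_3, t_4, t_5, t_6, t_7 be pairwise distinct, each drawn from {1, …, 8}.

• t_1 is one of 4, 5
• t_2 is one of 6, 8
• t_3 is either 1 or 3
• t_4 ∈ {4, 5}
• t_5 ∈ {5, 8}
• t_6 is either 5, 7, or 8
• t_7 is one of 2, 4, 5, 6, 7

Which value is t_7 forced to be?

2

t_1 and t_4 share exactly the 2 values {4, 5}; by pigeonhole those values go to them, so strike 4, 5 from t_5, t_6, t_7.
t_5's domain is down to {8}, so t_5 = 8. Remove 8 from t_2, t_6.
t_6's domain is down to {7}, so t_6 = 7. Remove 7 from t_7.
t_2 has just one choice, so t_2 = 6. Strike 6 from t_7.
So t_7 = 2.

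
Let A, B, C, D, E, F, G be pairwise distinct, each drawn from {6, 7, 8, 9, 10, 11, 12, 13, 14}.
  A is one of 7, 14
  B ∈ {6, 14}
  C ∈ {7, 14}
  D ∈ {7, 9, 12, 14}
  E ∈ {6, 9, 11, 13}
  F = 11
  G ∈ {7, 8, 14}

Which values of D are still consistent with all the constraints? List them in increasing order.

F must be 11 (only option left). So E can't be 11.
A and C share exactly the 2 values {7, 14}; by pigeonhole those values go to them, so strike 7, 14 from B, D, G.
B has just one choice, so B = 6. Eliminate 6 elsewhere: E.
G's domain is down to {8}, so G = 8.
No further eliminations apply; D can still be any of 9, 12.

9, 12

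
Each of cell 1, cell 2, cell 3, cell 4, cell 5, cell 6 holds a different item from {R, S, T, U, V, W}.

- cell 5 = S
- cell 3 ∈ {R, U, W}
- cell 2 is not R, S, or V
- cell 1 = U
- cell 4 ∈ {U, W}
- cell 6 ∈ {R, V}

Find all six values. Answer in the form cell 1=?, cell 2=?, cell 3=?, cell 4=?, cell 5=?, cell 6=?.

cell 1=U, cell 2=T, cell 3=R, cell 4=W, cell 5=S, cell 6=V

cell 1 must be U (only option left). Remove U from cell 2, cell 3, cell 4.
cell 4 has just one choice, so cell 4 = W. Remove W from cell 2, cell 3.
cell 5 has just one choice, so cell 5 = S.
cell 2 must be T (only option left).
cell 3's domain is down to {R}, so cell 3 = R. Remove R from cell 6.
cell 6's domain is down to {V}, so cell 6 = V.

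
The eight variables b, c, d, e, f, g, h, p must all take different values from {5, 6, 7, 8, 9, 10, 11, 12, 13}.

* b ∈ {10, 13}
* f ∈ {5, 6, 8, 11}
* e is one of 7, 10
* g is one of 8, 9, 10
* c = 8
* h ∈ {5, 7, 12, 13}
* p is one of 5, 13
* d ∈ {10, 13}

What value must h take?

c must be 8 (only option left). Remove 8 from f, g.
b and d between them cover only {10, 13} — a naked pair. Remove those values from e, g, h, p.
e has just one choice, so e = 7. Strike 7 from h.
g has just one choice, so g = 9.
p's domain is down to {5}, so p = 5. Remove 5 from f, h.
So h = 12.

12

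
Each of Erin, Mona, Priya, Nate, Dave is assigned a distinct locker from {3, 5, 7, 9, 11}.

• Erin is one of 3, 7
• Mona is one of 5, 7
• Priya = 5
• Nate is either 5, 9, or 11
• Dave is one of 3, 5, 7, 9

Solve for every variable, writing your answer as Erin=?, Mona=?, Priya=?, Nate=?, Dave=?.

Erin=3, Mona=7, Priya=5, Nate=11, Dave=9

Priya's domain is down to {5}, so Priya = 5. So Mona, Nate, Dave can't be 5.
Mona has just one choice, so Mona = 7. Eliminate 7 elsewhere: Erin, Dave.
Erin's domain is down to {3}, so Erin = 3. Remove 3 from Dave.
Dave must be 9 (only option left). Eliminate 9 elsewhere: Nate.
Nate's domain is down to {11}, so Nate = 11.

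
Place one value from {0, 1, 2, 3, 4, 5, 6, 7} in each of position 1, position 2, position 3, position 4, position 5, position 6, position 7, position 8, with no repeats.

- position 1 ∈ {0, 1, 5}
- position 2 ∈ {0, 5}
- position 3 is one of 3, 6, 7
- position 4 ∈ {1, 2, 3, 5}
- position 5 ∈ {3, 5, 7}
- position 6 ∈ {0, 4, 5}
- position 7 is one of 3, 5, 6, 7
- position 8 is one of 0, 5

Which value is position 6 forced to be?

4

The 8 variables together cover exactly {0, 1, 2, 3, 4, 5, 6, 7} — 8 values for 8 variables — and 2 appears only in position 4's list, so position 4 = 2.
Among the 7 still-open variables, 1 fits only position 1 (and all 7 values in {0, 1, 3, 4, 5, 6, 7} must be used), so position 1 = 1.
The 6 still-open variables draw from only 6 values {0, 3, 4, 5, 6, 7}, so each is used; only position 6 can be 4, hence position 6 = 4.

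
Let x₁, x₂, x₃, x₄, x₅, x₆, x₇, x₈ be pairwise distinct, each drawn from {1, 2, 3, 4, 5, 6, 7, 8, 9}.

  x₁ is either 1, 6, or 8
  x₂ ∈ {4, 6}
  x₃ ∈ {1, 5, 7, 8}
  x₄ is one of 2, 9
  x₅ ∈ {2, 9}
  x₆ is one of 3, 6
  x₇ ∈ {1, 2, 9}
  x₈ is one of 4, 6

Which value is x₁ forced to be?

8

x₂ and x₈ between them cover only {4, 6} — a naked pair. Remove those values from x₁, x₆.
That leaves x₆ = 3.
x₄ and x₅ share exactly the 2 values {2, 9}; by pigeonhole those values go to them, so strike 2, 9 from x₇.
That leaves x₇ = 1. Strike 1 from x₁, x₃.
So x₁ = 8.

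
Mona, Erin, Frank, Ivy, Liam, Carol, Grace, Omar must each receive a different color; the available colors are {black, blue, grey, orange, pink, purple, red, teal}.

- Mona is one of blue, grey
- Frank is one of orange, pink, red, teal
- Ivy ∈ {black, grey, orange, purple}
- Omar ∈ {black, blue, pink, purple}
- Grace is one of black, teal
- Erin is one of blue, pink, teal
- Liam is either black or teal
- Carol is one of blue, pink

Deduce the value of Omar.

purple

The 8 variables together cover exactly {black, blue, grey, orange, pink, purple, red, teal} — 8 values for 8 variables — and red appears only in Frank's list, so Frank = red.
The 7 still-open variables draw from only 7 values {black, blue, grey, orange, pink, purple, teal}, so each is used; only Ivy can be orange, hence Ivy = orange.
Among the 6 still-open variables, grey fits only Mona (and all 6 values in {black, blue, grey, pink, purple, teal} must be used), so Mona = grey.
The 5 still-open variables draw from only 5 values {black, blue, pink, purple, teal}, so each is used; only Omar can be purple, hence Omar = purple.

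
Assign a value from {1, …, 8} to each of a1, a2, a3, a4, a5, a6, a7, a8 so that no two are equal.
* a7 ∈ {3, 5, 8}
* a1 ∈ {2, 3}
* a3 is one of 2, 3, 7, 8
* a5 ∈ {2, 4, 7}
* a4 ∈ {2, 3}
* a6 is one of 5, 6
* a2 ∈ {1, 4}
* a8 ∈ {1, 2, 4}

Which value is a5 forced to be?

7

The 8 variables draw from only 8 values {1, 2, 3, 4, 5, 6, 7, 8}, so each is used; only a6 can be 6, hence a6 = 6.
Among the 7 still-open variables, 5 fits only a7 (and all 7 values in {1, 2, 3, 4, 5, 7, 8} must be used), so a7 = 5.
The 6 still-open variables draw from only 6 values {1, 2, 3, 4, 7, 8}, so each is used; only a3 can be 8, hence a3 = 8.
The 5 still-open variables together cover exactly {1, 2, 3, 4, 7} — 5 values for 5 variables — and 7 appears only in a5's list, so a5 = 7.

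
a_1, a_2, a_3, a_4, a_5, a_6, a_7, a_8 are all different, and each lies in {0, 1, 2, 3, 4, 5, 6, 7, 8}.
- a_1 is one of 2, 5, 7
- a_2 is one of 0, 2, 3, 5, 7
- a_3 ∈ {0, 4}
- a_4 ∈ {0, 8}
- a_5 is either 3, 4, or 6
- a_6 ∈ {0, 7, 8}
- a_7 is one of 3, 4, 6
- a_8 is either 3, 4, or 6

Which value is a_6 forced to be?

a_5, a_7, a_8 share exactly the 3 values {3, 4, 6}; by pigeonhole those values go to them, so strike 3, 4, 6 from a_2, a_3.
That leaves a_3 = 0. Remove 0 from a_2, a_4, a_6.
a_4 has just one choice, so a_4 = 8. Eliminate 8 elsewhere: a_6.
So a_6 = 7.

7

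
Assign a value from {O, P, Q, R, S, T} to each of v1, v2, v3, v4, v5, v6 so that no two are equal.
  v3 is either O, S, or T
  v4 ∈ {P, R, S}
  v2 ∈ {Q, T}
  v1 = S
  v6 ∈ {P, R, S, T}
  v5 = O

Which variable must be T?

v3

v1 must be S (only option left). Eliminate S elsewhere: v3, v4, v6.
v5 must be O (only option left). Eliminate O elsewhere: v3.
So T goes to v3.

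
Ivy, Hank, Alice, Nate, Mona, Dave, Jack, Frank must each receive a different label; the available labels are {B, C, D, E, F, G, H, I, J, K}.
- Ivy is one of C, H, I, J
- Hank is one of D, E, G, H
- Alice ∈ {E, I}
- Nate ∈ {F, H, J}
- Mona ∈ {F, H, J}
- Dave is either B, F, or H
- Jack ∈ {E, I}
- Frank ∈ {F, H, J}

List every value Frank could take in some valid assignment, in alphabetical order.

F, H, J

Alice and Jack between them cover only {E, I} — a naked pair. Remove those values from Ivy, Hank.
Nate, Mona, Frank between them cover only {F, H, J} — a naked triple. Remove those values from Ivy, Hank, Dave.
That leaves Ivy = C.
Dave must be B (only option left).
No further eliminations apply; Frank can still be any of F, H, J.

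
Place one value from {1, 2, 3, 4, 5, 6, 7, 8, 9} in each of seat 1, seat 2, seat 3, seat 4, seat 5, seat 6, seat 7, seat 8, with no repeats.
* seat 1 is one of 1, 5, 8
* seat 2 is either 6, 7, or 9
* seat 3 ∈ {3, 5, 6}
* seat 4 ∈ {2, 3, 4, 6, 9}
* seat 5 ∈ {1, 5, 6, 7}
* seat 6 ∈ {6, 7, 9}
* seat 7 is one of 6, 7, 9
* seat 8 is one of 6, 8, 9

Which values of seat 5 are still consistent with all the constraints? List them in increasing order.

seat 2, seat 6, seat 7 share exactly the 3 values {6, 7, 9}; by pigeonhole those values go to them, so strike 6, 7, 9 from seat 3, seat 4, seat 5, seat 8.
That leaves seat 8 = 8. So seat 1 can't be 8.
seat 1 and seat 5 between them cover only {1, 5} — a naked pair. Remove those values from seat 3.
seat 3 must be 3 (only option left). Eliminate 3 elsewhere: seat 4.
No further eliminations apply; seat 5 can still be any of 1, 5.

1, 5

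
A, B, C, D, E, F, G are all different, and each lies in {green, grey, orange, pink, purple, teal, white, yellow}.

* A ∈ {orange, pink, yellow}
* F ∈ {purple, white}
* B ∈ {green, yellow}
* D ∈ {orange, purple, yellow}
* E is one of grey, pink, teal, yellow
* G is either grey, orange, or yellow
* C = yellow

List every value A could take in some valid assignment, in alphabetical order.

orange, pink

C's domain is down to {yellow}, so C = yellow. Remove yellow from A, B, D, E, G.
B has just one choice, so B = green.
No further eliminations apply; A can still be any of orange, pink.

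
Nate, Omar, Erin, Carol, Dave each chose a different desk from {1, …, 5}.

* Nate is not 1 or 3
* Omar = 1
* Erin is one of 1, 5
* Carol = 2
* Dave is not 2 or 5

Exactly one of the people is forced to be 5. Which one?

Omar has just one choice, so Omar = 1. So Erin, Dave can't be 1.
So 5 goes to Erin.

Erin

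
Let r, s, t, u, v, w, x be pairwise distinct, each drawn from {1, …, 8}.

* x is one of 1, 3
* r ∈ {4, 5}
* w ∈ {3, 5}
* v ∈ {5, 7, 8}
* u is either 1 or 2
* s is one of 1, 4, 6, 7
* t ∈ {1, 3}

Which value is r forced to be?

4

t and x share exactly the 2 values {1, 3}; by pigeonhole those values go to them, so strike 1, 3 from s, u, w.
That leaves u = 2.
That leaves w = 5. So r, v can't be 5.
So r = 4.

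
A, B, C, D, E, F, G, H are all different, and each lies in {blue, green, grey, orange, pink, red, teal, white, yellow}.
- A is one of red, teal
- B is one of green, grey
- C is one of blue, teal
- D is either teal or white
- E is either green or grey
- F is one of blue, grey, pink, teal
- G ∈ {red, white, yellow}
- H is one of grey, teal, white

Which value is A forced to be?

Among the 8 variables, pink fits only F (and all 8 values in {blue, green, grey, pink, red, teal, white, yellow} must be used), so F = pink.
The 7 still-open variables draw from only 7 values {blue, green, grey, red, teal, white, yellow}, so each is used; only C can be blue, hence C = blue.
The 6 still-open variables draw from only 6 values {green, grey, red, teal, white, yellow}, so each is used; only G can be yellow, hence G = yellow.
The 5 still-open variables together cover exactly {green, grey, red, teal, white} — 5 values for 5 variables — and red appears only in A's list, so A = red.

red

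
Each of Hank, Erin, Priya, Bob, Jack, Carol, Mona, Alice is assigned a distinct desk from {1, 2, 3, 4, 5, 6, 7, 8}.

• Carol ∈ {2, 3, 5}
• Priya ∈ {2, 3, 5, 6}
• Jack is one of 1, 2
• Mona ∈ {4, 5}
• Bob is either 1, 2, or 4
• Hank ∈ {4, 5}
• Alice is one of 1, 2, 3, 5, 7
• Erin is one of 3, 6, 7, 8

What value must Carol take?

The 8 variables draw from only 8 values {1, 2, 3, 4, 5, 6, 7, 8}, so each is used; only Erin can be 8, hence Erin = 8.
The 7 still-open variables draw from only 7 values {1, 2, 3, 4, 5, 6, 7}, so each is used; only Priya can be 6, hence Priya = 6.
Among the 6 still-open variables, 7 fits only Alice (and all 6 values in {1, 2, 3, 4, 5, 7} must be used), so Alice = 7.
The 5 still-open variables together cover exactly {1, 2, 3, 4, 5} — 5 values for 5 variables — and 3 appears only in Carol's list, so Carol = 3.

3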